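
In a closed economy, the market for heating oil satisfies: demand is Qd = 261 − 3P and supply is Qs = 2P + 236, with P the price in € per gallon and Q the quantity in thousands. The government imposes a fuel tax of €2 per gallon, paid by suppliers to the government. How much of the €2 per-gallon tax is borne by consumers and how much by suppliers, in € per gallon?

Consumers bear €0.8 per gallon; suppliers bear €1.2 per gallon.

Before the tax: set 261 − 3P = 2P + 236 → P* = €5, Q* = 246.
With the tax collected from suppliers, supply shifts: Qs = 2(P − 2) + 236.
Solving gives Q = 243.6 with consumers paying €5.8 and suppliers receiving €3.8 (the €2 wedge).
Burden on consumers: €0.8; on suppliers: €1.2. (They sum to €2.)
The less price-elastic side of the market bears the larger share of a per-unit tax.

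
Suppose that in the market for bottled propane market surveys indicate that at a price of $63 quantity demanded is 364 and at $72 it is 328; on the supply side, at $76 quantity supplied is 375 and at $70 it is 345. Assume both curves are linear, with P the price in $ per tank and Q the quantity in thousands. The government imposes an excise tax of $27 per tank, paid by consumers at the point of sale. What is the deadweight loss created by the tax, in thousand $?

Deadweight loss = $810 thousand.

Demand slope: (328 − 364)/(72 − 63) = -4, so Qd = 616 − 4P.
Supply slope: (345 − 375)/(70 − 76) = 5, so Qs = 5P − 5.
Without the tax, 616 − 4P = 5P − 5 gives 9P = 621, so P* = $69 and Q* = 340.
With the tax collected from consumers, demand (in seller-price terms) shifts: Qd = 616 − 4(P + 27).
New equilibrium: consumers pay $84, producers receive $57, Q = 280. (Wedge: Pb − Ps = 27.)
Quantity falls by |ΔQ| = |340 − 280| = 60.
DWL = ½ · t · |ΔQ| = ½ · 27 · 60 = $810.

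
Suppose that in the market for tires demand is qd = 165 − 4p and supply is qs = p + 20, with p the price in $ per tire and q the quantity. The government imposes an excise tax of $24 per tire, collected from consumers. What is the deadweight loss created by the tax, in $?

Deadweight loss = $230.4.

Before the tax: set 165 − 4p = p + 20 → p* = $29, q* = 49.
With the tax collected from consumers, demand (in seller-price terms) shifts: qd = 165 − 4(p + 24).
New equilibrium: consumers pay $33.8, producers receive $9.8, q = 29.8. (Wedge: pb − ps = 24.)
Quantity falls by |ΔQ| = |49 − 29.8| = 19.2.
DWL = ½ · t · |ΔQ| = ½ · 24 · 19.2 = $230.4.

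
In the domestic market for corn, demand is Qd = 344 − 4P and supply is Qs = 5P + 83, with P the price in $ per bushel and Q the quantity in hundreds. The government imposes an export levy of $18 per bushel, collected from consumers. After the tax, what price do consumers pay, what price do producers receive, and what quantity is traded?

Without the tax, 344 − 4P = 5P + 83 gives 9P = 261, so P* = $29 and Q* = 228.
With the tax collected from consumers, demand (in seller-price terms) shifts: Qd = 344 − 4(P + 18).
New equilibrium: consumers pay $39, producers receive $21, Q = 188. (Wedge: Pb − Ps = 18.)

Consumers pay $39; producers receive $21; quantity = 188.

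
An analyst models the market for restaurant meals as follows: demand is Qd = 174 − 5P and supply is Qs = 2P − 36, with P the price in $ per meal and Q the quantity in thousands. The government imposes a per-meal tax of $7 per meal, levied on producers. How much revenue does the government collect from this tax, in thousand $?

Without the tax, 174 − 5P = 2P − 36 gives 7P = 210, so P* = $30 and Q* = 24.
With the tax collected from producers, supply shifts: Qs = 2(P − 7) − 36.
New equilibrium: buyers pay $32, producers receive $25, Q = 14. (Wedge: Pb − Ps = 7.)
Revenue = t · Q = 7 · 14 = $98.

Tax revenue = $98 thousand.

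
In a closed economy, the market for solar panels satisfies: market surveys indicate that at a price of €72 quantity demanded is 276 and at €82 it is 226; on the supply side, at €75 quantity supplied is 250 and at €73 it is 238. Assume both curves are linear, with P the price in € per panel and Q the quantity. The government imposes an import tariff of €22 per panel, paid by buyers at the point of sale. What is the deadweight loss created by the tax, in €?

Demand slope: (226 − 276)/(82 − 72) = -5, so Qd = 636 − 5P.
Supply slope: (238 − 250)/(73 − 75) = 6, so Qs = 6P − 200.
Before the tax: set 636 − 5P = 6P − 200 → P* = €76, Q* = 256.
With the tax collected from buyers, demand (in seller-price terms) shifts: Qd = 636 − 5(P + 22).
New equilibrium: buyers pay €88, producers receive €66, Q = 196. (Wedge: Pb − Ps = 22.)
Quantity falls by |ΔQ| = |256 − 196| = 60.
DWL = ½ · t · |ΔQ| = ½ · 22 · 60 = €660.

Deadweight loss = €660.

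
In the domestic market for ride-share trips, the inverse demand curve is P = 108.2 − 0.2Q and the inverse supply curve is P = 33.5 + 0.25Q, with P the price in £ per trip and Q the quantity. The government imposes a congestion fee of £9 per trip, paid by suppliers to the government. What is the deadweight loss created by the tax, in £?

Rewrite in direct form: Qd = 541 − 5P and Qs = 4P − 134.
Without the tax, 541 − 5P = 4P − 134 gives 9P = 675, so P* = £75 and Q* = 166.
With the tax collected from suppliers, supply shifts: Qs = 4(P − 9) − 134.
New equilibrium: consumers pay £79, suppliers receive £70, Q = 146. (Wedge: Pb − Ps = 9.)
Quantity falls by |ΔQ| = |166 − 146| = 20.
DWL = ½ · t · |ΔQ| = ½ · 9 · 20 = £90.

Deadweight loss = £90.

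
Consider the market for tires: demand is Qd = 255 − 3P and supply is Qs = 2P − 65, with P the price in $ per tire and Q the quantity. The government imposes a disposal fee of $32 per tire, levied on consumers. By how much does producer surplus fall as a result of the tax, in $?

Before the tax: set 255 − 3P = 2P − 65 → P* = $64, Q* = 63.
With the tax collected from consumers, demand (in seller-price terms) shifts: Qd = 255 − 3(P + 32).
New equilibrium: consumers pay $76.8, sellers receive $44.8, Q = 24.6. (Wedge: Pb − Ps = 32.)
ΔPS is the trapezoid between Q = 24.6 and Q = 63 of height $19.2: ½ · (63 + 24.6) · 19.2 = $840.96.

Producer surplus falls by $840.96.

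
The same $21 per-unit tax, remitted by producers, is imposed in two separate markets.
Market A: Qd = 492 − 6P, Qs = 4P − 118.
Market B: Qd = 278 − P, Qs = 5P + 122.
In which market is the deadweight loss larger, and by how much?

Market A, by $345.45.

Market A: pre-tax P* = $61, Q* = 126; post-tax Q = 75.6; deadweight loss = $529.2.
Market B: pre-tax P* = $26, Q* = 252; post-tax Q = 234.5; deadweight loss = $183.75.
Difference: $529.2 vs $183.75 → market A is larger by $345.45.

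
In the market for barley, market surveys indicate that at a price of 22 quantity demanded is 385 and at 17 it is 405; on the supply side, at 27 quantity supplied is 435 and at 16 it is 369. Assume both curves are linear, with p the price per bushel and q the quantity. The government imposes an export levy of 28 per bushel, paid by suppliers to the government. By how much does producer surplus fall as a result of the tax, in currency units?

Producer surplus falls by 4025.28.

Demand slope: (405 − 385)/(17 − 22) = -4, so qd = 473 − 4p.
Supply slope: (369 − 435)/(16 − 27) = 6, so qs = 6p + 273.
Before the tax: set 473 − 4p = 6p + 273 → p* = 20, q* = 393.
With the tax collected from suppliers, supply shifts: qs = 6(p − 28) + 273.
New equilibrium: buyers pay 36.8, suppliers receive 8.8, q = 325.8. (Wedge: pb − ps = 28.)
ΔPS is the trapezoid between Q = 325.8 and Q = 393 of height 11.2: ½ · (393 + 325.8) · 11.2 = 4025.28.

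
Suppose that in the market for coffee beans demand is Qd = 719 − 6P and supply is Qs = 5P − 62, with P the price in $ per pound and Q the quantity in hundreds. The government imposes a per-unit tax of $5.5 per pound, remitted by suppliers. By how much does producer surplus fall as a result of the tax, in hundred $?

Producer surplus falls by $856.5 hundred.

Without the tax, 719 − 6P = 5P − 62 gives 11P = 781, so P* = $71 and Q* = 293.
With the tax collected from suppliers, supply shifts: Qs = 5(P − 5.5) − 62.
Solving gives Q = 278 with buyers paying $73.5 and suppliers receiving $68 (the $5.5 wedge).
ΔPS is the trapezoid between Q = 278 and Q = 293 of height $3: ½ · (293 + 278) · 3 = $856.5.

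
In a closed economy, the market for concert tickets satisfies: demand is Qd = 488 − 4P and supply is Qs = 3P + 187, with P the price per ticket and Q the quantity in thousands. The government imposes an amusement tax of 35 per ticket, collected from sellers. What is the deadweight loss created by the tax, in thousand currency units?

Deadweight loss = 1050 thousand.

Before the tax: set 488 − 4P = 3P + 187 → P* = 43, Q* = 316.
With the tax collected from sellers, supply shifts: Qs = 3(P − 35) + 187.
New equilibrium: consumers pay 58, sellers receive 23, Q = 256. (Wedge: Pb − Ps = 35.)
Quantity falls by |ΔQ| = |316 − 256| = 60.
DWL = ½ · t · |ΔQ| = ½ · 35 · 60 = 1050.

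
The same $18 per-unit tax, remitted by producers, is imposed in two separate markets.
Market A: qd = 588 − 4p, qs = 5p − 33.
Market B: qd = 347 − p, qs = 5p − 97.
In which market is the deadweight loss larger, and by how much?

Market A: pre-tax p* = $69, q* = 312; post-tax q = 272; deadweight loss = $360.
Market B: pre-tax p* = $74, q* = 273; post-tax q = 258; deadweight loss = $135.
Difference: $360 vs $135 → market A is larger by $225.

Market A, by $225.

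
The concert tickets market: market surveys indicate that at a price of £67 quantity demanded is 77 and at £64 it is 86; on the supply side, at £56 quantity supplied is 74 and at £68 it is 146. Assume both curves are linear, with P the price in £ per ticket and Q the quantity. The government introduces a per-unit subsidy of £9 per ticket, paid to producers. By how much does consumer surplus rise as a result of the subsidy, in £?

Consumer surplus rises by £642.

Demand slope: (86 − 77)/(64 − 67) = -3, so Qd = 278 − 3P.
Supply slope: (146 − 74)/(68 − 56) = 6, so Qs = 6P − 262.
Before the subsidy: set 278 − 3P = 6P − 262 → P* = £60, Q* = 98.
With a per-unit subsidy paid to producers, each receives P + 9 per unit sold, so supply becomes Qs = 6(P + 9) − 262.
New equilibrium: consumers pay £54, producers receive £63, Q = 116. (Wedge: Pb − Ps = −9.)
ΔCS is the trapezoid between Q = 116 and Q = 98 of height £6: ½ · (98 + 116) · 6 = £642.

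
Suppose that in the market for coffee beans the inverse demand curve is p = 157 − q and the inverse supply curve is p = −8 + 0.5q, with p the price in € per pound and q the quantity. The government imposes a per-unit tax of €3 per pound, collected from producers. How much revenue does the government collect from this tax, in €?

Tax revenue = €324.

Rewrite in direct form: qd = 157 − p and qs = 2p + 16.
Before the tax: set 157 − p = 2p + 16 → p* = €47, q* = 110.
With the tax collected from producers, supply shifts: qs = 2(p − 3) + 16.
Solving gives q = 108 with buyers paying €49 and producers receiving €46 (the €3 wedge).
Revenue = t · Q = 3 · 108 = €324.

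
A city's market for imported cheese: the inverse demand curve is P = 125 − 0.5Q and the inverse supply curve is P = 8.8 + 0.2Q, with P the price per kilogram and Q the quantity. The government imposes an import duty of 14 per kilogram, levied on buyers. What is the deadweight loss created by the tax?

Inverting to Q(P) form: Qd = 250 − 2P; Qs = 5P − 44.
Before the tax: set 250 − 2P = 5P − 44 → P* = 42, Q* = 166.
With the tax collected from buyers, demand (in seller-price terms) shifts: Qd = 250 − 2(P + 14).
Solving gives Q = 146 with buyers paying 52 and producers receiving 38 (the 14 wedge).
Quantity falls by |ΔQ| = |166 − 146| = 20.
DWL = ½ · t · |ΔQ| = ½ · 14 · 20 = 140.

Deadweight loss = 140.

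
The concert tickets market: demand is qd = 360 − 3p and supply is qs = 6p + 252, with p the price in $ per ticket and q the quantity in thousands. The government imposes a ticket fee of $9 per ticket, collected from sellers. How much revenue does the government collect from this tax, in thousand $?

Before the tax: set 360 − 3p = 6p + 252 → p* = $12, q* = 324.
With the tax collected from sellers, supply shifts: qs = 6(p − 9) + 252.
New equilibrium: consumers pay $18, sellers receive $9, q = 306. (Wedge: pb − ps = 9.)
Revenue = t · Q = 9 · 306 = $2754.

Tax revenue = $2754 thousand.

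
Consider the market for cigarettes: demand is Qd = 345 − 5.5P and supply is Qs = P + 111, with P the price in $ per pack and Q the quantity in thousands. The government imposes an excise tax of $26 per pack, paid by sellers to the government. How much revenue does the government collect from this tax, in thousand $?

Tax revenue = $3250 thousand.

Before the tax: set 345 − 5.5P = P + 111 → P* = $36, Q* = 147.
With the tax collected from sellers, supply shifts: Qs = (P − 26) + 111.
Solving gives Q = 125 with buyers paying $40 and sellers receiving $14 (the $26 wedge).
Revenue = t · Q = 26 · 125 = $3250.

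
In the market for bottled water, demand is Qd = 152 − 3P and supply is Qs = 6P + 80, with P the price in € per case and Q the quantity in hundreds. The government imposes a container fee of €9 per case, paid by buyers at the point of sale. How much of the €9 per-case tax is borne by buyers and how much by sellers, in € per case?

Before the tax: set 152 − 3P = 6P + 80 → P* = €8, Q* = 128.
With the tax collected from buyers, demand (in seller-price terms) shifts: Qd = 152 − 3(P + 9).
New equilibrium: buyers pay €14, sellers receive €5, Q = 110. (Wedge: Pb − Ps = 9.)
Burden on buyers: €6; on sellers: €3. (They sum to €9.)
The less price-elastic side of the market bears the larger share of a per-unit tax.

Buyers bear €6 per case; sellers bear €3 per case.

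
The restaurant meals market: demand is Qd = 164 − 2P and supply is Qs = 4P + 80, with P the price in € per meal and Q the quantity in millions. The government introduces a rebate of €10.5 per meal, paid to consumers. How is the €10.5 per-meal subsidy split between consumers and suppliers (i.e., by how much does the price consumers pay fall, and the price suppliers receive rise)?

Consumers gain €7 per meal; suppliers gain €3.5 per meal.

Before the subsidy: set 164 − 2P = 4P + 80 → P* = €14, Q* = 136.
With a per-unit subsidy paid to consumers, each effectively pays P − 10.5, so demand becomes Qd = 164 − 2(P − 10.5).
New equilibrium: consumers pay €7, suppliers receive €17.5, Q = 150. (Wedge: Pb − Ps = −10.5.)
Gain to consumers: €7; to suppliers: €3.5. (They sum to €10.5.)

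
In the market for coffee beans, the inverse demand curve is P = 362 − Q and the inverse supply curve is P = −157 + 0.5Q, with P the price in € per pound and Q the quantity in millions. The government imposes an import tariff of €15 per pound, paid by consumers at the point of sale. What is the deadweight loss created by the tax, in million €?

Deadweight loss = €75 million.

Inverting to Q(P) form: Qd = 362 − P; Qs = 2P + 314.
Without the tax, 362 − P = 2P + 314 gives 3P = 48, so P* = €16 and Q* = 346.
With the tax collected from consumers, demand (in seller-price terms) shifts: Qd = 362 − (P + 15).
New equilibrium: consumers pay €26, sellers receive €11, Q = 336. (Wedge: Pb − Ps = 15.)
Quantity falls by |ΔQ| = |346 − 336| = 10.
DWL = ½ · t · |ΔQ| = ½ · 15 · 10 = €75.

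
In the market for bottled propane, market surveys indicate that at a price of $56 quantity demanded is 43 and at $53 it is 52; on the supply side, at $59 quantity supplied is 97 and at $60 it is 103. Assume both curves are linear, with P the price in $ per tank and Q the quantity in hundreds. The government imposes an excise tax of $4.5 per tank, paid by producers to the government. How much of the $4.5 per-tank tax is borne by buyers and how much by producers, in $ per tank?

Demand slope: (52 − 43)/(53 − 56) = -3, so Qd = 211 − 3P.
Supply slope: (103 − 97)/(60 − 59) = 6, so Qs = 6P − 257.
Before the tax: set 211 − 3P = 6P − 257 → P* = $52, Q* = 55.
With the tax collected from producers, supply shifts: Qs = 6(P − 4.5) − 257.
Solving gives Q = 46 with buyers paying $55 and producers receiving $50.5 (the $4.5 wedge).
Burden on buyers: $3; on producers: $1.5. (They sum to $4.5.)

Buyers bear $3 per tank; producers bear $1.5 per tank.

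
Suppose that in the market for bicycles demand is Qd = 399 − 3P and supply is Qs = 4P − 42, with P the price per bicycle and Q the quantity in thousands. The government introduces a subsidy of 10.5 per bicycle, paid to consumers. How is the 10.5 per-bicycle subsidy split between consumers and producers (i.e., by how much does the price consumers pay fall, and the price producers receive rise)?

Consumers gain 6 per bicycle; producers gain 4.5 per bicycle.

Without the subsidy, 399 − 3P = 4P − 42 gives 7P = 441, so P* = 63 and Q* = 210.
With a per-unit subsidy paid to consumers, each effectively pays P − 10.5, so demand becomes Qd = 399 − 3(P − 10.5).
New equilibrium: consumers pay 57, producers receive 67.5, Q = 228. (Wedge: Pb − Ps = −10.5.)
Gain to consumers: 6; to producers: 4.5. (They sum to 10.5.)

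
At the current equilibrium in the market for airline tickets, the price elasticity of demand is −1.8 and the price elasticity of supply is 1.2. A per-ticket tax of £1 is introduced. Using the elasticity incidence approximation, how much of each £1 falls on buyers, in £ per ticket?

Buyers bear ≈ £0.4 per ticket.

Incidence ratio: buyers' share ≈ εs / (εs + |εd|) = 1.2 / (1.2 + 1.8) = 0.4.
So buyers bear ≈ 0.4 × £1 = £0.4; suppliers bear £0.6.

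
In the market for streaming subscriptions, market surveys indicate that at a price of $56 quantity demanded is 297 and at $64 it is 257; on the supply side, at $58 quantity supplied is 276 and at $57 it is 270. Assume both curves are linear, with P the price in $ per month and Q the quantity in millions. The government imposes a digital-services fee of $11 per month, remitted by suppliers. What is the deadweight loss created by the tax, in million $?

Deadweight loss = $165 million.

Demand slope: (257 − 297)/(64 − 56) = -5, so Qd = 577 − 5P.
Supply slope: (270 − 276)/(57 − 58) = 6, so Qs = 6P − 72.
Without the tax, 577 − 5P = 6P − 72 gives 11P = 649, so P* = $59 and Q* = 282.
With the tax collected from suppliers, supply shifts: Qs = 6(P − 11) − 72.
Solving gives Q = 252 with buyers paying $65 and suppliers receiving $54 (the $11 wedge).
Quantity falls by |ΔQ| = |282 − 252| = 30.
DWL = ½ · t · |ΔQ| = ½ · 11 · 30 = $165.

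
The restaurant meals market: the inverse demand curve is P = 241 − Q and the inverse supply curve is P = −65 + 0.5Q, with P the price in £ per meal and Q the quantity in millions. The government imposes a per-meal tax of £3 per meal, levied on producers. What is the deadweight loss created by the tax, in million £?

Deadweight loss = £3 million.

Inverting to Q(P) form: Qd = 241 − P; Qs = 2P + 130.
Without the tax, 241 − P = 2P + 130 gives 3P = 111, so P* = £37 and Q* = 204.
With the tax collected from producers, supply shifts: Qs = 2(P − 3) + 130.
New equilibrium: consumers pay £39, producers receive £36, Q = 202. (Wedge: Pb − Ps = 3.)
Quantity falls by |ΔQ| = |204 − 202| = 2.
DWL = ½ · t · |ΔQ| = ½ · 3 · 2 = £3.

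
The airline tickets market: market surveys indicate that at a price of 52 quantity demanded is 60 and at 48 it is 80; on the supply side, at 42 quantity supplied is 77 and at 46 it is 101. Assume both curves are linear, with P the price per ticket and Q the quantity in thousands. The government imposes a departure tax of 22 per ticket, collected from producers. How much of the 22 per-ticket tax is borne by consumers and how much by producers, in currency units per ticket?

Demand slope: (80 − 60)/(48 − 52) = -5, so Qd = 320 − 5P.
Supply slope: (101 − 77)/(46 − 42) = 6, so Qs = 6P − 175.
Before the tax: set 320 − 5P = 6P − 175 → P* = 45, Q* = 95.
With the tax collected from producers, supply shifts: Qs = 6(P − 22) − 175.
New equilibrium: consumers pay 57, producers receive 35, Q = 35. (Wedge: Pb − Ps = 22.)
Burden on consumers: 12; on producers: 10. (They sum to 22.)

Consumers bear 12 per ticket; producers bear 10 per ticket.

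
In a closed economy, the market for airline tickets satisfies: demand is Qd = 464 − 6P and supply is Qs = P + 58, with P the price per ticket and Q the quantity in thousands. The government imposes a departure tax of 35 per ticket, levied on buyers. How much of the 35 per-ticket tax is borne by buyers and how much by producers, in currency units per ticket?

Buyers bear 5 per ticket; producers bear 30 per ticket.

Before the tax: set 464 − 6P = P + 58 → P* = 58, Q* = 116.
With the tax collected from buyers, demand (in seller-price terms) shifts: Qd = 464 − 6(P + 35).
Solving gives Q = 86 with buyers paying 63 and producers receiving 28 (the 35 wedge).
Burden on buyers: 5; on producers: 30. (They sum to 35.)
The less price-elastic side of the market bears the larger share of a per-unit tax.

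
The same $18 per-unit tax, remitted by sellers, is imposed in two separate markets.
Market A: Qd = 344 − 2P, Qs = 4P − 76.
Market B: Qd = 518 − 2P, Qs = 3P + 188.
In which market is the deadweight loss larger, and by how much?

Market A: pre-tax P* = $70, Q* = 204; post-tax Q = 180; deadweight loss = $216.
Market B: pre-tax P* = $66, Q* = 386; post-tax Q = 364.4; deadweight loss = $194.4.
Difference: $216 vs $194.4 → market A is larger by $21.6.

Market A, by $21.6.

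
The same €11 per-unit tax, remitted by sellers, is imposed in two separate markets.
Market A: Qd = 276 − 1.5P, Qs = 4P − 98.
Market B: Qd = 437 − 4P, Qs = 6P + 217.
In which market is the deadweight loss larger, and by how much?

Market B, by €79.2.

Market A: pre-tax P* = €68, Q* = 174; post-tax Q = 162; deadweight loss = €66.
Market B: pre-tax P* = €22, Q* = 349; post-tax Q = 322.6; deadweight loss = €145.2.
Difference: €66 vs €145.2 → market B is larger by €79.2.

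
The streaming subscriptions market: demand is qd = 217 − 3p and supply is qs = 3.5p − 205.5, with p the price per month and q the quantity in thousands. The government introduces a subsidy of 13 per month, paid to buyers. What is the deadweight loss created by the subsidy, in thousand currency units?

Before the subsidy: set 217 − 3p = 3.5p − 205.5 → p* = 65, q* = 22.
With a per-unit subsidy paid to buyers, each effectively pays p − 13, so demand becomes qd = 217 − 3(p − 13).
New equilibrium: buyers pay 58, sellers receive 71, q = 43. (Wedge: pb − ps = −13.)
Quantity rises by |ΔQ| = |22 − 43| = 21.
DWL = ½ · t · |ΔQ| = ½ · 13 · 21 = 136.5.

Deadweight loss = 136.5 thousand.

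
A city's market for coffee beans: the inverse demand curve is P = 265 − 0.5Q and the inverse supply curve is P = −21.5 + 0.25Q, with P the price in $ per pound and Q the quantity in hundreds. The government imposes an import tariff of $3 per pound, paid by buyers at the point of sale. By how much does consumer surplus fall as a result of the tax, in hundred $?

Rewrite in direct form: Qd = 530 − 2P and Qs = 4P + 86.
Without the tax, 530 − 2P = 4P + 86 gives 6P = 444, so P* = $74 and Q* = 382.
With the tax collected from buyers, demand (in seller-price terms) shifts: Qd = 530 − 2(P + 3).
Solving gives Q = 378 with buyers paying $76 and producers receiving $73 (the $3 wedge).
ΔCS is the trapezoid between Q = 378 and Q = 382 of height $2: ½ · (382 + 378) · 2 = $760.

Consumer surplus falls by $760 hundred.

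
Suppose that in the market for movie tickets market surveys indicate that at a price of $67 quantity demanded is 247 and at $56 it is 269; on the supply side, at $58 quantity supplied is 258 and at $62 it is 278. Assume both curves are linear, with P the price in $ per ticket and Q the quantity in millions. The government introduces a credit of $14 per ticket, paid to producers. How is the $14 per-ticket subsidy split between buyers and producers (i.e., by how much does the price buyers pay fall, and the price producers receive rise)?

Demand slope: (269 − 247)/(56 − 67) = -2, so Qd = 381 − 2P.
Supply slope: (278 − 258)/(62 − 58) = 5, so Qs = 5P − 32.
Before the subsidy: set 381 − 2P = 5P − 32 → P* = $59, Q* = 263.
With a per-unit subsidy paid to producers, each receives P + 14 per unit sold, so supply becomes Qs = 5(P + 14) − 32.
Solving gives Q = 283 with buyers paying $49 and producers receiving $63 (the $14 wedge).
Gain to buyers: $10; to producers: $4. (They sum to $14.)

Buyers gain $10 per ticket; producers gain $4 per ticket.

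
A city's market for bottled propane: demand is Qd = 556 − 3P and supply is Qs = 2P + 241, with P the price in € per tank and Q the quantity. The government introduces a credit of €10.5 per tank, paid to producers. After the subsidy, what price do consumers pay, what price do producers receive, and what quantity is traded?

Without the subsidy, 556 − 3P = 2P + 241 gives 5P = 315, so P* = €63 and Q* = 367.
With a per-unit subsidy paid to producers, each receives P + 10.5 per unit sold, so supply becomes Qs = 2(P + 10.5) + 241.
New equilibrium: consumers pay €58.8, producers receive €69.3, Q = 379.6. (Wedge: Pb − Ps = −10.5.)

Consumers pay €58.8; producers receive €69.3; quantity = 379.6.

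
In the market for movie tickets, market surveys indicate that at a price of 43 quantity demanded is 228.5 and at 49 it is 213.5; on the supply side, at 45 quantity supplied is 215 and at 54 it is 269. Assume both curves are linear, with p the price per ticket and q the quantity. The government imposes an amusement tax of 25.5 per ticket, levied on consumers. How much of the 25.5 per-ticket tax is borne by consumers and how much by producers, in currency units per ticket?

Consumers bear 18 per ticket; producers bear 7.5 per ticket.

Demand slope: (213.5 − 228.5)/(49 − 43) = -2.5, so qd = 336 − 2.5p.
Supply slope: (269 − 215)/(54 − 45) = 6, so qs = 6p − 55.
Before the tax: set 336 − 2.5p = 6p − 55 → p* = 46, q* = 221.
With the tax collected from consumers, demand (in seller-price terms) shifts: qd = 336 − 2.5(p + 25.5).
New equilibrium: consumers pay 64, producers receive 38.5, q = 176. (Wedge: pb − ps = 25.5.)
Burden on consumers: 18; on producers: 7.5. (They sum to 25.5.)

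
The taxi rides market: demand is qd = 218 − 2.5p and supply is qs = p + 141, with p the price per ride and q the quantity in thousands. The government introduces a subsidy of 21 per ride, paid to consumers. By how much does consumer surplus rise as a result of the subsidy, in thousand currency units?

Before the subsidy: set 218 − 2.5p = p + 141 → p* = 22, q* = 163.
With a per-unit subsidy paid to consumers, each effectively pays p − 21, so demand becomes qd = 218 − 2.5(p − 21).
New equilibrium: consumers pay 16, suppliers receive 37, q = 178. (Wedge: pb − ps = −21.)
ΔCS is the trapezoid between Q = 178 and Q = 163 of height 6: ½ · (163 + 178) · 6 = 1023.

Consumer surplus rises by 1023 thousand.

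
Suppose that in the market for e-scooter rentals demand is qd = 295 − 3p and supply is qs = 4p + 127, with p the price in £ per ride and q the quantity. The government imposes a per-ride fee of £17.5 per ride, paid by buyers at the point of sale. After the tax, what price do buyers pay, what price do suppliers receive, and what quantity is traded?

Buyers pay £34; suppliers receive £16.5; quantity = 193.

Without the tax, 295 − 3p = 4p + 127 gives 7p = 168, so p* = £24 and q* = 223.
With the tax collected from buyers, demand (in seller-price terms) shifts: qd = 295 − 3(p + 17.5).
Solving gives q = 193 with buyers paying £34 and suppliers receiving £16.5 (the £17.5 wedge).
The less price-elastic side of the market bears the larger share of a per-unit tax.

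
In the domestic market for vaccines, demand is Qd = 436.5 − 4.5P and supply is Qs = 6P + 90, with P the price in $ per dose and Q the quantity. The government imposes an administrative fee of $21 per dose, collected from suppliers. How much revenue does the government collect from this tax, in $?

Tax revenue = $4914.

Without the tax, 436.5 − 4.5P = 6P + 90 gives 10.5P = 346.5, so P* = $33 and Q* = 288.
With the tax collected from suppliers, supply shifts: Qs = 6(P − 21) + 90.
Solving gives Q = 234 with buyers paying $45 and suppliers receiving $24 (the $21 wedge).
Revenue = t · Q = 21 · 234 = $4914.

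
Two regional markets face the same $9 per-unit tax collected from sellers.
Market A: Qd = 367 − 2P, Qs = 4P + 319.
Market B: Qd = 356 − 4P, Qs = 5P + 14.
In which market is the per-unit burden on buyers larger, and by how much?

Market A: pre-tax P* = $8, Q* = 351; post-tax Q = 339; per-unit burden on buyers = $6.
Market B: pre-tax P* = $38, Q* = 204; post-tax Q = 184; per-unit burden on buyers = $5.
Difference: $6 vs $5 → market A is larger by $1.

Market A, by $1.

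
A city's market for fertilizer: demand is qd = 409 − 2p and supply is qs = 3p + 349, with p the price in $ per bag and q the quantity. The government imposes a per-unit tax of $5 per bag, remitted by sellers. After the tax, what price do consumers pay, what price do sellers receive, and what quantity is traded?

Without the tax, 409 − 2p = 3p + 349 gives 5p = 60, so p* = $12 and q* = 385.
With the tax collected from sellers, supply shifts: qs = 3(p − 5) + 349.
New equilibrium: consumers pay $15, sellers receive $10, q = 379. (Wedge: pb − ps = 5.)

Consumers pay $15; sellers receive $10; quantity = 379.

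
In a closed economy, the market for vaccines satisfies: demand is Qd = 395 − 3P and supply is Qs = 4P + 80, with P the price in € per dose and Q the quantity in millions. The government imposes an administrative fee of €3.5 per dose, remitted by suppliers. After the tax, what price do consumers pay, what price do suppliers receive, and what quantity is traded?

Before the tax: set 395 − 3P = 4P + 80 → P* = €45, Q* = 260.
With the tax collected from suppliers, supply shifts: Qs = 4(P − 3.5) + 80.
Solving gives Q = 254 with consumers paying €47 and suppliers receiving €43.5 (the €3.5 wedge).
The less price-elastic side of the market bears the larger share of a per-unit tax.

Consumers pay €47; suppliers receive €43.5; quantity = 254.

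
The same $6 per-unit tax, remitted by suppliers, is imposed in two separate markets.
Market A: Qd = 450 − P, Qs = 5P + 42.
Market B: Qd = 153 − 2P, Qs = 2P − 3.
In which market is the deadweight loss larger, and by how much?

Market B, by $3.

Market A: pre-tax P* = $68, Q* = 382; post-tax Q = 377; deadweight loss = $15.
Market B: pre-tax P* = $39, Q* = 75; post-tax Q = 69; deadweight loss = $18.
Difference: $15 vs $18 → market B is larger by $3.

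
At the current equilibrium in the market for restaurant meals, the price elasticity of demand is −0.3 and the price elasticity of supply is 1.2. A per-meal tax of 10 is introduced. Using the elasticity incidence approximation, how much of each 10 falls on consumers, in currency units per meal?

Incidence ratio: consumers' share ≈ εs / (εs + |εd|) = 1.2 / (1.2 + 0.3) = 0.8.
So consumers bear ≈ 0.8 × 10 = 8; sellers bear 2.

Consumers bear ≈ 8 per meal.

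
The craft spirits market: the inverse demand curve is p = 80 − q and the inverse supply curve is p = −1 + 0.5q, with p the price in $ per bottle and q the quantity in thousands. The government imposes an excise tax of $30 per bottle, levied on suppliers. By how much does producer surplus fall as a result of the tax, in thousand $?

Producer surplus falls by $440 thousand.

Rewrite in direct form: qd = 80 − p and qs = 2p + 2.
Before the tax: set 80 − p = 2p + 2 → p* = $26, q* = 54.
With the tax collected from suppliers, supply shifts: qs = 2(p − 30) + 2.
New equilibrium: consumers pay $46, suppliers receive $16, q = 34. (Wedge: pb − ps = 30.)
ΔPS is the trapezoid between Q = 34 and Q = 54 of height $10: ½ · (54 + 34) · 10 = $440.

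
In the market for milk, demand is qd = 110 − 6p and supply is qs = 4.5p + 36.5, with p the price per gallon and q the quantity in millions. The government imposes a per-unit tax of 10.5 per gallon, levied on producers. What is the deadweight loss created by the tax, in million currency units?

Without the tax, 110 − 6p = 4.5p + 36.5 gives 10.5p = 73.5, so p* = 7 and q* = 68.
With the tax collected from producers, supply shifts: qs = 4.5(p − 10.5) + 36.5.
Solving gives q = 41 with consumers paying 11.5 and producers receiving 1 (the 10.5 wedge).
Quantity falls by |ΔQ| = |68 − 41| = 27.
DWL = ½ · t · |ΔQ| = ½ · 10.5 · 27 = 141.75.

Deadweight loss = 141.75 million.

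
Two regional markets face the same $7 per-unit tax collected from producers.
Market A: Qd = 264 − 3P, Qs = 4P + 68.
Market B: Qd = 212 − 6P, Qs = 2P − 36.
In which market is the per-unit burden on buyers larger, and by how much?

Market A, by $2.25.

Market A: pre-tax P* = $28, Q* = 180; post-tax Q = 168; per-unit burden on buyers = $4.
Market B: pre-tax P* = $31, Q* = 26; post-tax Q = 15.5; per-unit burden on buyers = $1.75.
Difference: $4 vs $1.75 → market A is larger by $2.25.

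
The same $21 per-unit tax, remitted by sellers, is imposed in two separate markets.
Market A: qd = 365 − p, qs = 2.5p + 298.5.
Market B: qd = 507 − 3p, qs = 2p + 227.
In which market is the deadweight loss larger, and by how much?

Market B, by $107.1.

Market A: pre-tax p* = $19, q* = 346; post-tax q = 331; deadweight loss = $157.5.
Market B: pre-tax p* = $56, q* = 339; post-tax q = 313.8; deadweight loss = $264.6.
Difference: $157.5 vs $264.6 → market B is larger by $107.1.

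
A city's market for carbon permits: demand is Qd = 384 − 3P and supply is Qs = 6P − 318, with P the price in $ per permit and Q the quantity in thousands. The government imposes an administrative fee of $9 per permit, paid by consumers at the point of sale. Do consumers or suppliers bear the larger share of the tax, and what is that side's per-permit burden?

Without the tax, 384 − 3P = 6P − 318 gives 9P = 702, so P* = $78 and Q* = 150.
With the tax collected from consumers, demand (in seller-price terms) shifts: Qd = 384 − 3(P + 9).
New equilibrium: consumers pay $84, suppliers receive $75, Q = 132. (Wedge: Pb − Ps = 9.)
Per-permit burden: consumers $6, suppliers $3.
Consumers take the larger share because demand is less price-elastic here (demand slope 3 vs supply slope 6).
The less price-elastic side of the market bears the larger share of a per-unit tax.

Consumers bear the larger share: $6 per permit.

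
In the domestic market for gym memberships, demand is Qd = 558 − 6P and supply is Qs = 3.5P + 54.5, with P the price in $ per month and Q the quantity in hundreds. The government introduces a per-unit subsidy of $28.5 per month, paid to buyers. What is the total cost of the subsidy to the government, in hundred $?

Government outlay = $8635.5 hundred.

Without the subsidy, 558 − 6P = 3.5P + 54.5 gives 9.5P = 503.5, so P* = $53 and Q* = 240.
With a per-unit subsidy paid to buyers, each effectively pays P − 28.5, so demand becomes Qd = 558 − 6(P − 28.5).
Solving gives Q = 303 with buyers paying $42.5 and producers receiving $71 (the $28.5 wedge).
Outlay = t · Q = 28.5 · 303 = $8635.5.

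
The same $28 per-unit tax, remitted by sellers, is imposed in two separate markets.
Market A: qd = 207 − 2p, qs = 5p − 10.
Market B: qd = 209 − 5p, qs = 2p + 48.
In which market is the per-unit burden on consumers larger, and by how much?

Market A: pre-tax p* = $31, q* = 145; post-tax q = 105; per-unit burden on consumers = $20.
Market B: pre-tax p* = $23, q* = 94; post-tax q = 54; per-unit burden on consumers = $8.
Difference: $20 vs $8 → market A is larger by $12.

Market A, by $12.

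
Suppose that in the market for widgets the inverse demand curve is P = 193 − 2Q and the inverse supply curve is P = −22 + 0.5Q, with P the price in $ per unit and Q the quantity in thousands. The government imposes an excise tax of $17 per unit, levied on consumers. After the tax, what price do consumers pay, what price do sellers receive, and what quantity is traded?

Consumers pay $34.6; sellers receive $17.6; quantity = 79.2.

Inverting to Q(P) form: Qd = 96.5 − 0.5P; Qs = 2P + 44.
Without the tax, 96.5 − 0.5P = 2P + 44 gives 2.5P = 52.5, so P* = $21 and Q* = 86.
With the tax collected from consumers, demand (in seller-price terms) shifts: Qd = 96.5 − 0.5(P + 17).
New equilibrium: consumers pay $34.6, sellers receive $17.6, Q = 79.2. (Wedge: Pb − Ps = 17.)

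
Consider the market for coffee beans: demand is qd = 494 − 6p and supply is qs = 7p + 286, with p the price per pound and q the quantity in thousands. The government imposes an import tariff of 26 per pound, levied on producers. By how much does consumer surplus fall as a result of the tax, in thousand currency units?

Without the tax, 494 − 6p = 7p + 286 gives 13p = 208, so p* = 16 and q* = 398.
With the tax collected from producers, supply shifts: qs = 7(p − 26) + 286.
New equilibrium: buyers pay 30, producers receive 4, q = 314. (Wedge: pb − ps = 26.)
ΔCS is the trapezoid between Q = 314 and Q = 398 of height 14: ½ · (398 + 314) · 14 = 4984.

Consumer surplus falls by 4984 thousand.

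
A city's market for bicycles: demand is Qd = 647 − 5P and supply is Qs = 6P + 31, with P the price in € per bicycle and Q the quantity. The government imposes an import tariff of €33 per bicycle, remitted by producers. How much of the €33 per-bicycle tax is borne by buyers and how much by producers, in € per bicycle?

Buyers bear €18 per bicycle; producers bear €15 per bicycle.

Without the tax, 647 − 5P = 6P + 31 gives 11P = 616, so P* = €56 and Q* = 367.
With the tax collected from producers, supply shifts: Qs = 6(P − 33) + 31.
New equilibrium: buyers pay €74, producers receive €41, Q = 277. (Wedge: Pb − Ps = 33.)
Burden on buyers: €18; on producers: €15. (They sum to €33.)
The less price-elastic side of the market bears the larger share of a per-unit tax.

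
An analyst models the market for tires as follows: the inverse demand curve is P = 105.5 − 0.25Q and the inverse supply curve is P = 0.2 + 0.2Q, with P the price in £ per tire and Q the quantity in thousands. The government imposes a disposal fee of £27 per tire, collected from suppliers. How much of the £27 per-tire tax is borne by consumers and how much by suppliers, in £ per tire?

Consumers bear £15 per tire; suppliers bear £12 per tire.

Inverting to Q(P) form: Qd = 422 − 4P; Qs = 5P − 1.
Without the tax, 422 − 4P = 5P − 1 gives 9P = 423, so P* = £47 and Q* = 234.
With the tax collected from suppliers, supply shifts: Qs = 5(P − 27) − 1.
New equilibrium: consumers pay £62, suppliers receive £35, Q = 174. (Wedge: Pb − Ps = 27.)
Burden on consumers: £15; on suppliers: £12. (They sum to £27.)
The less price-elastic side of the market bears the larger share of a per-unit tax.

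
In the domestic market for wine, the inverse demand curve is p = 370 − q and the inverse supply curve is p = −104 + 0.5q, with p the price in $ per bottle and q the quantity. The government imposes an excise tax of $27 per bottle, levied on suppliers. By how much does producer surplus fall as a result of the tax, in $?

Inverting to q(p) form: qd = 370 − p; qs = 2p + 208.
Without the tax, 370 − p = 2p + 208 gives 3p = 162, so p* = $54 and q* = 316.
With the tax collected from suppliers, supply shifts: qs = 2(p − 27) + 208.
Solving gives q = 298 with consumers paying $72 and suppliers receiving $45 (the $27 wedge).
ΔPS is the trapezoid between Q = 298 and Q = 316 of height $9: ½ · (316 + 298) · 9 = $2763.

Producer surplus falls by $2763.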